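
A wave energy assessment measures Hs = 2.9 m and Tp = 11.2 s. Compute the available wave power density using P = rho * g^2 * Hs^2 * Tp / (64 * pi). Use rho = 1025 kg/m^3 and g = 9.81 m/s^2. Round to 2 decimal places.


Apply wave power formula:
  g^2 = 9.81^2 = 96.2361
  Hs^2 = 2.9^2 = 8.41
  Numerator = rho * g^2 * Hs^2 * Tp = 1025 * 96.2361 * 8.41 * 11.2 = 9291287.5
  Denominator = 64 * pi = 201.0619
  P = 9291287.5 / 201.0619 = 46211.07 W/m

46211.07


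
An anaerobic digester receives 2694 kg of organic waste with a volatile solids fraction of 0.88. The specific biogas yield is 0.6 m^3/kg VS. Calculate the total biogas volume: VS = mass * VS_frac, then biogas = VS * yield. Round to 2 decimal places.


Compute volatile solids:
  VS = mass * VS_fraction = 2694 * 0.88 = 2370.72 kg
Calculate biogas volume:
  Biogas = VS * specific_yield = 2370.72 * 0.6
  Biogas = 1422.43 m^3

1422.43


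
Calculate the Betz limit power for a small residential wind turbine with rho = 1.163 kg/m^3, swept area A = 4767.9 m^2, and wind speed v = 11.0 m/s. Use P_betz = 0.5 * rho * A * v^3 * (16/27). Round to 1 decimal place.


The Betz coefficient Cp_max = 16/27 = 0.5926
v^3 = 11.0^3 = 1331.0
P_betz = 0.5 * rho * A * v^3 * Cp_max
P_betz = 0.5 * 1.163 * 4767.9 * 1331.0 * 0.5926
P_betz = 2186810.4 W

2186810.4


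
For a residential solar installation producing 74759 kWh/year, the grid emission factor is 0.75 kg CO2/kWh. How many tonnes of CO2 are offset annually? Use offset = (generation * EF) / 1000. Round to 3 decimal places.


CO2 offset in kg = generation * emission_factor
CO2 offset = 74759 * 0.75 = 56069.25 kg
Convert to tonnes:
  CO2 offset = 56069.25 / 1000 = 56.069 tonnes

56.069


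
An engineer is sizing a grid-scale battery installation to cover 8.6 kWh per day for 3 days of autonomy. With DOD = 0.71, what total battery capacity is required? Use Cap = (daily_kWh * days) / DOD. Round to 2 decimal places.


Total energy needed = daily * days = 8.6 * 3 = 25.8 kWh
Account for depth of discharge:
  Cap = total_energy / DOD = 25.8 / 0.71
  Cap = 36.34 kWh

36.34


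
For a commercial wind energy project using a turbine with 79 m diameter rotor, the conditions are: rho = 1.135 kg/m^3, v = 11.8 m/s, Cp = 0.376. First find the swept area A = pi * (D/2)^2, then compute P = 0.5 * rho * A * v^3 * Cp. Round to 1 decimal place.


Step 1 -- Compute swept area:
  A = pi * (D/2)^2 = pi * (79/2)^2 = 4901.67 m^2
Step 2 -- Apply wind power equation:
  P = 0.5 * rho * A * v^3 * Cp
  v^3 = 11.8^3 = 1643.032
  P = 0.5 * 1.135 * 4901.67 * 1643.032 * 0.376
  P = 1718477.3 W

1718477.3


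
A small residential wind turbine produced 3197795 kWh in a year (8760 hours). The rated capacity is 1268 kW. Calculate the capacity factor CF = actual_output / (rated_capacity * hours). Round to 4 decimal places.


Capacity factor = actual output / maximum possible output
Maximum possible = rated * hours = 1268 * 8760 = 11107680 kWh
CF = 3197795 / 11107680
CF = 0.2879

0.2879


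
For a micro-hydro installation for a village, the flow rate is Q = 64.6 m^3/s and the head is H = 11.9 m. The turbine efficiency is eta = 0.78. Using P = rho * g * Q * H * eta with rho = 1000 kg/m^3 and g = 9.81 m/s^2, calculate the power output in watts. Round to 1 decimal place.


Apply the hydropower formula P = rho * g * Q * H * eta
rho * g = 1000 * 9.81 = 9810.0
P = 9810.0 * 64.6 * 11.9 * 0.78
P = 5882244.7 W

5882244.7


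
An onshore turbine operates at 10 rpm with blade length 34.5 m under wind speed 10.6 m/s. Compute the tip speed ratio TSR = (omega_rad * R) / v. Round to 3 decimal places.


Convert rotational speed to rad/s:
  omega = 10 * 2 * pi / 60 = 1.0472 rad/s
Compute tip speed:
  v_tip = omega * R = 1.0472 * 34.5 = 36.128 m/s
Tip speed ratio:
  TSR = v_tip / v_wind = 36.128 / 10.6 = 3.408

3.408


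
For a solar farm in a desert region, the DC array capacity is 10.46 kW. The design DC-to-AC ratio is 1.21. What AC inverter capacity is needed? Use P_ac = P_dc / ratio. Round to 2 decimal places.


The inverter AC capacity is determined by the DC/AC ratio.
Given: P_dc = 10.46 kW, DC/AC ratio = 1.21
P_ac = P_dc / ratio = 10.46 / 1.21
P_ac = 8.64 kW

8.64


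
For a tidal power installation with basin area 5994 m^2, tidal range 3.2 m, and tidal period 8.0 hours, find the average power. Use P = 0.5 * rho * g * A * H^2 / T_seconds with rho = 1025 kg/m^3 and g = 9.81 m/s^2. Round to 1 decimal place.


Convert period to seconds: T = 8.0 * 3600 = 28800.0 s
H^2 = 3.2^2 = 10.24
P = 0.5 * rho * g * A * H^2 / T
P = 0.5 * 1025 * 9.81 * 5994 * 10.24 / 28800.0
P = 10714.9 W

10714.9


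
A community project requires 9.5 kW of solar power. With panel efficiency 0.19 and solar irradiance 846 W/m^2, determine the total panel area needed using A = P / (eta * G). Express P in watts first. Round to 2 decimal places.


Convert target power to watts: P = 9.5 * 1000 = 9500.0 W
Compute denominator: eta * G = 0.19 * 846 = 160.74
Required area A = P / (eta * G) = 9500.0 / 160.74
A = 59.10 m^2

59.10


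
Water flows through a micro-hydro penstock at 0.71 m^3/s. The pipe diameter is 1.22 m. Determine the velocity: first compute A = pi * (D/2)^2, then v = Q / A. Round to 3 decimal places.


Compute pipe cross-sectional area:
  A = pi * (D/2)^2 = pi * (1.22/2)^2 = 1.169 m^2
Calculate velocity:
  v = Q / A = 0.71 / 1.169
  v = 0.607 m/s

0.607


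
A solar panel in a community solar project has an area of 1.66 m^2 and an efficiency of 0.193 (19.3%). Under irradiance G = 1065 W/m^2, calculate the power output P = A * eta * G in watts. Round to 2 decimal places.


Use the solar power formula P = A * eta * G.
Given: A = 1.66 m^2, eta = 0.193, G = 1065 W/m^2
P = 1.66 * 0.193 * 1065
P = 341.20 W

341.20


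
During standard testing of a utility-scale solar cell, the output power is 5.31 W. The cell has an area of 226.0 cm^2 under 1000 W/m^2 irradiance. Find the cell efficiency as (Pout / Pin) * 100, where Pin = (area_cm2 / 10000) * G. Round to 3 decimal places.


First compute the input power:
  Pin = area_cm2 / 10000 * G = 226.0 / 10000 * 1000 = 22.6 W
Then compute efficiency:
  Efficiency = (Pout / Pin) * 100 = (5.31 / 22.6) * 100
  Efficiency = 23.496%

23.496


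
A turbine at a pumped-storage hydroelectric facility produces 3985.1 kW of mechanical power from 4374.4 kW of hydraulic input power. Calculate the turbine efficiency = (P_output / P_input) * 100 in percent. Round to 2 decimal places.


Turbine efficiency = (output power / input power) * 100
eta = (3985.1 / 4374.4) * 100
eta = 91.10%

91.10


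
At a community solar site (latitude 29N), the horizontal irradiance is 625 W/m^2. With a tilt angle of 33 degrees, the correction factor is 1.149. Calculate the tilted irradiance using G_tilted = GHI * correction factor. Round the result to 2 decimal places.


Identify the given values:
  GHI = 625 W/m^2, tilt correction factor = 1.149
Apply the formula G_tilted = GHI * factor:
  G_tilted = 625 * 1.149
  G_tilted = 718.13 W/m^2

718.13


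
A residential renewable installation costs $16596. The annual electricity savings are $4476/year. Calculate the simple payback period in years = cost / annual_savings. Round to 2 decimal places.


Simple payback period = initial cost / annual savings
Payback = 16596 / 4476
Payback = 3.71 years

3.71


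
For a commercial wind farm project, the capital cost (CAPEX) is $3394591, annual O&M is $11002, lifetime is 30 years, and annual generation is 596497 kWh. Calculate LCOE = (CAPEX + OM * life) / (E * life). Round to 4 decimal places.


Total cost = CAPEX + OM * lifetime = 3394591 + 11002 * 30 = 3394591 + 330060 = 3724651
Total generation = annual * lifetime = 596497 * 30 = 17894910 kWh
LCOE = 3724651 / 17894910
LCOE = 0.2081 $/kWh

0.2081


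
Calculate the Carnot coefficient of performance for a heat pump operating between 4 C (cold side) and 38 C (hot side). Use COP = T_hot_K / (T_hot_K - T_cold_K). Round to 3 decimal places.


Convert to Kelvin:
  T_hot = 38 + 273.15 = 311.15 K
  T_cold = 4 + 273.15 = 277.15 K
Apply Carnot COP formula:
  COP = T_hot_K / (T_hot_K - T_cold_K) = 311.15 / 34.0
  COP = 9.151

9.151


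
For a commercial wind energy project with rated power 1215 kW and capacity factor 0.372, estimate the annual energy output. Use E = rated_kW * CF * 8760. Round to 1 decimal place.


Annual energy = rated_kW * capacity_factor * hours_per_year
Given: P_rated = 1215 kW, CF = 0.372, hours = 8760
E = 1215 * 0.372 * 8760
E = 3959344.8 kWh

3959344.8


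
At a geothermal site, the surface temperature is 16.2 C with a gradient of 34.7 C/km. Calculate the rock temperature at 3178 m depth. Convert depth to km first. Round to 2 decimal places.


Convert depth to km: 3178 / 1000 = 3.178 km
Temperature increase = gradient * depth_km = 34.7 * 3.178 = 110.28 C
Temperature at depth = T_surface + delta_T = 16.2 + 110.28
T = 126.48 C

126.48


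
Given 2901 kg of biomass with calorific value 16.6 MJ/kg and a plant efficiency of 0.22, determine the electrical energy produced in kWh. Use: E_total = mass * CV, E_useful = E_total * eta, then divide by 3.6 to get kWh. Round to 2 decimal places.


Total energy = mass * CV = 2901 * 16.6 = 48156.6 MJ
Useful energy = total * eta = 48156.6 * 0.22 = 10594.45 MJ
Convert to kWh: 10594.45 / 3.6
Useful energy = 2942.90 kWh

2942.90


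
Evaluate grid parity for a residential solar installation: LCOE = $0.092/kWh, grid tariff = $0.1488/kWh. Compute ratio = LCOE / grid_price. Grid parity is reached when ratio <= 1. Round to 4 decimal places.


Compare LCOE to grid price:
  LCOE = $0.092/kWh, Grid price = $0.1488/kWh
  Ratio = LCOE / grid_price = 0.092 / 0.1488 = 0.6183
  Grid parity achieved (ratio <= 1)? yes

0.6183


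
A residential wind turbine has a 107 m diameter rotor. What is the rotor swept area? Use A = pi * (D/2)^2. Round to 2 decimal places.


Compute the rotor radius:
  r = D / 2 = 107 / 2 = 53.5 m
Calculate swept area:
  A = pi * r^2 = pi * 53.5^2
  A = 8992.02 m^2

8992.02


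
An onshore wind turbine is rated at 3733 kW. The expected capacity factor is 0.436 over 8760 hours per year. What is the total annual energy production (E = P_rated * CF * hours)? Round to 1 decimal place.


Annual energy = rated_kW * capacity_factor * hours_per_year
Given: P_rated = 3733 kW, CF = 0.436, hours = 8760
E = 3733 * 0.436 * 8760
E = 14257670.9 kWh

14257670.9


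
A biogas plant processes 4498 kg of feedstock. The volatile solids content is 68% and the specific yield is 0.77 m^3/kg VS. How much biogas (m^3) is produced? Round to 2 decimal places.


Compute volatile solids:
  VS = mass * VS_fraction = 4498 * 0.68 = 3058.64 kg
Calculate biogas volume:
  Biogas = VS * specific_yield = 3058.64 * 0.77
  Biogas = 2355.15 m^3

2355.15


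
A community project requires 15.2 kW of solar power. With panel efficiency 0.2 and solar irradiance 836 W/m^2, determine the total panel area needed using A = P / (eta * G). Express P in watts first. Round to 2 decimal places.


Convert target power to watts: P = 15.2 * 1000 = 15200.0 W
Compute denominator: eta * G = 0.2 * 836 = 167.2
Required area A = P / (eta * G) = 15200.0 / 167.2
A = 90.91 m^2

90.91


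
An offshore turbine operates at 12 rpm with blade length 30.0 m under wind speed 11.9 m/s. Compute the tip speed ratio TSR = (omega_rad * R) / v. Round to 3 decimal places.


Convert rotational speed to rad/s:
  omega = 12 * 2 * pi / 60 = 1.2566 rad/s
Compute tip speed:
  v_tip = omega * R = 1.2566 * 30.0 = 37.699 m/s
Tip speed ratio:
  TSR = v_tip / v_wind = 37.699 / 11.9 = 3.168

3.168


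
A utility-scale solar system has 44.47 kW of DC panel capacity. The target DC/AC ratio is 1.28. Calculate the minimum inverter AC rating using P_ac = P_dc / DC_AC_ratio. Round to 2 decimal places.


The inverter AC capacity is determined by the DC/AC ratio.
Given: P_dc = 44.47 kW, DC/AC ratio = 1.28
P_ac = P_dc / ratio = 44.47 / 1.28
P_ac = 34.74 kW

34.74


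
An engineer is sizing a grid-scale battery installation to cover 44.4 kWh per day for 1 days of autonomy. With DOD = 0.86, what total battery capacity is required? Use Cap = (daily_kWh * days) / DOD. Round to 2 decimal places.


Total energy needed = daily * days = 44.4 * 1 = 44.4 kWh
Account for depth of discharge:
  Cap = total_energy / DOD = 44.4 / 0.86
  Cap = 51.63 kWh

51.63


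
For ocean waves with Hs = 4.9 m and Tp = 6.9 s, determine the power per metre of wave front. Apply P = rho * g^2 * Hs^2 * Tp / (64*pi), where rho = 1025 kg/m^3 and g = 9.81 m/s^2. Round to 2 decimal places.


Apply wave power formula:
  g^2 = 9.81^2 = 96.2361
  Hs^2 = 4.9^2 = 24.01
  Numerator = rho * g^2 * Hs^2 * Tp = 1025 * 96.2361 * 24.01 * 6.9 = 16341921.91
  Denominator = 64 * pi = 201.0619
  P = 16341921.91 / 201.0619 = 81278.05 W/m

81278.05


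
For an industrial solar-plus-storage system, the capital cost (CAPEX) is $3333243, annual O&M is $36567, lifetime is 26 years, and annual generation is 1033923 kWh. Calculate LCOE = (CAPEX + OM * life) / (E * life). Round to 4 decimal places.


Total cost = CAPEX + OM * lifetime = 3333243 + 36567 * 26 = 3333243 + 950742 = 4283985
Total generation = annual * lifetime = 1033923 * 26 = 26881998 kWh
LCOE = 4283985 / 26881998
LCOE = 0.1594 $/kWh

0.1594


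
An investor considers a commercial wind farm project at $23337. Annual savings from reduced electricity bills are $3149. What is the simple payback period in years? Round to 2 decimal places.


Simple payback period = initial cost / annual savings
Payback = 23337 / 3149
Payback = 7.41 years

7.41


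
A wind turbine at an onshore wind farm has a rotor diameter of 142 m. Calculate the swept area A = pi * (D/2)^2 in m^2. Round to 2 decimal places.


Compute the rotor radius:
  r = D / 2 = 142 / 2 = 71.0 m
Calculate swept area:
  A = pi * r^2 = pi * 71.0^2
  A = 15836.77 m^2

15836.77


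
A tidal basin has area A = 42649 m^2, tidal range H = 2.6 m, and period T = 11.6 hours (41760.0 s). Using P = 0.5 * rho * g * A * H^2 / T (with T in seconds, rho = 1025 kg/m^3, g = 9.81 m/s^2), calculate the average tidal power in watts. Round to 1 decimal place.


Convert period to seconds: T = 11.6 * 3600 = 41760.0 s
H^2 = 2.6^2 = 6.76
P = 0.5 * rho * g * A * H^2 / T
P = 0.5 * 1025 * 9.81 * 42649 * 6.76 / 41760.0
P = 34710.3 W

34710.3


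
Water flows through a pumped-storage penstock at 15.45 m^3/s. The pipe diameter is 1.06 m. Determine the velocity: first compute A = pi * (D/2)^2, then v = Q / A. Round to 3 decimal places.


Compute pipe cross-sectional area:
  A = pi * (D/2)^2 = pi * (1.06/2)^2 = 0.8825 m^2
Calculate velocity:
  v = Q / A = 15.45 / 0.8825
  v = 17.508 m/s

17.508


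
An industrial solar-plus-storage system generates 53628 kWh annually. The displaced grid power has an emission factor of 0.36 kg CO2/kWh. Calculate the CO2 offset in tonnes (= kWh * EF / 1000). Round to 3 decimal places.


CO2 offset in kg = generation * emission_factor
CO2 offset = 53628 * 0.36 = 19306.08 kg
Convert to tonnes:
  CO2 offset = 19306.08 / 1000 = 19.306 tonnes

19.306


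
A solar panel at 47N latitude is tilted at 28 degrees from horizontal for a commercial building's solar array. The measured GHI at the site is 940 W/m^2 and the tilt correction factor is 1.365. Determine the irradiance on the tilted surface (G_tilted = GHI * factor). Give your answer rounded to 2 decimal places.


Identify the given values:
  GHI = 940 W/m^2, tilt correction factor = 1.365
Apply the formula G_tilted = GHI * factor:
  G_tilted = 940 * 1.365
  G_tilted = 1283.10 W/m^2

1283.10


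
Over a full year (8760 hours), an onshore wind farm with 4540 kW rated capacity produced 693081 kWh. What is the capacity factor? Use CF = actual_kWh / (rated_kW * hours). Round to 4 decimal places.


Capacity factor = actual output / maximum possible output
Maximum possible = rated * hours = 4540 * 8760 = 39770400 kWh
CF = 693081 / 39770400
CF = 0.0174

0.0174


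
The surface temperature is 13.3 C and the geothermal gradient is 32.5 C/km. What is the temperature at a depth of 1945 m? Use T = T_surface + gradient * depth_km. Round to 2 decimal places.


Convert depth to km: 1945 / 1000 = 1.945 km
Temperature increase = gradient * depth_km = 32.5 * 1.945 = 63.21 C
Temperature at depth = T_surface + delta_T = 13.3 + 63.21
T = 76.51 C

76.51


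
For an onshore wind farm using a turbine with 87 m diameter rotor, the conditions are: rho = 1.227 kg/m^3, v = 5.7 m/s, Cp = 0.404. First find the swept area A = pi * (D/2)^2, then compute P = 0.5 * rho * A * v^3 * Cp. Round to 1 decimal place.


Step 1 -- Compute swept area:
  A = pi * (D/2)^2 = pi * (87/2)^2 = 5944.68 m^2
Step 2 -- Apply wind power equation:
  P = 0.5 * rho * A * v^3 * Cp
  v^3 = 5.7^3 = 185.193
  P = 0.5 * 1.227 * 5944.68 * 185.193 * 0.404
  P = 272865.7 W

272865.7


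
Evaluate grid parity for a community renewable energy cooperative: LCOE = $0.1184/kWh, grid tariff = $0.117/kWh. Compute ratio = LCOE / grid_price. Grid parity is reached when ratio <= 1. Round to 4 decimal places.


Compare LCOE to grid price:
  LCOE = $0.1184/kWh, Grid price = $0.117/kWh
  Ratio = LCOE / grid_price = 0.1184 / 0.117 = 1.0120
  Grid parity achieved (ratio <= 1)? no

1.0120


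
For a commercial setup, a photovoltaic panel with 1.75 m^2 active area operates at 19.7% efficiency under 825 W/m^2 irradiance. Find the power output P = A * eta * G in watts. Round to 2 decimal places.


Use the solar power formula P = A * eta * G.
Given: A = 1.75 m^2, eta = 0.197, G = 825 W/m^2
P = 1.75 * 0.197 * 825
P = 284.42 W

284.42


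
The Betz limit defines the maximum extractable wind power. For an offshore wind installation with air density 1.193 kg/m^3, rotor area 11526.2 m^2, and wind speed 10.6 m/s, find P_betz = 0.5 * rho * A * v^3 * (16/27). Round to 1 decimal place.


The Betz coefficient Cp_max = 16/27 = 0.5926
v^3 = 10.6^3 = 1191.016
P_betz = 0.5 * rho * A * v^3 * Cp_max
P_betz = 0.5 * 1.193 * 11526.2 * 1191.016 * 0.5926
P_betz = 4852554.4 W

4852554.4


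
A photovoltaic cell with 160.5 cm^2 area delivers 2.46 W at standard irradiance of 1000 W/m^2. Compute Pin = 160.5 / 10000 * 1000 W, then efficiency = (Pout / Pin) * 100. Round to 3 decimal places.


First compute the input power:
  Pin = area_cm2 / 10000 * G = 160.5 / 10000 * 1000 = 16.05 W
Then compute efficiency:
  Efficiency = (Pout / Pin) * 100 = (2.46 / 16.05) * 100
  Efficiency = 15.327%

15.327


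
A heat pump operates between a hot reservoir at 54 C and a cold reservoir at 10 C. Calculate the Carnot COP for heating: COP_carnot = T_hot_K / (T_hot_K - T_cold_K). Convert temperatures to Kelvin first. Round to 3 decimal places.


Convert to Kelvin:
  T_hot = 54 + 273.15 = 327.15 K
  T_cold = 10 + 273.15 = 283.15 K
Apply Carnot COP formula:
  COP = T_hot_K / (T_hot_K - T_cold_K) = 327.15 / 44.0
  COP = 7.435

7.435


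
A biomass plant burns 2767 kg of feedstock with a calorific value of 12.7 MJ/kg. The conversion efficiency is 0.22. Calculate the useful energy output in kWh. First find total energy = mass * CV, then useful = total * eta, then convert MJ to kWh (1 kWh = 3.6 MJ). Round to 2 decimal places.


Total energy = mass * CV = 2767 * 12.7 = 35140.9 MJ
Useful energy = total * eta = 35140.9 * 0.22 = 7731.0 MJ
Convert to kWh: 7731.0 / 3.6
Useful energy = 2147.50 kWh

2147.50


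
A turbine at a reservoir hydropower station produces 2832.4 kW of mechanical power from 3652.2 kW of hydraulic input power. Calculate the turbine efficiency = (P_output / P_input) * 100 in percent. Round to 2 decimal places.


Turbine efficiency = (output power / input power) * 100
eta = (2832.4 / 3652.2) * 100
eta = 77.55%

77.55


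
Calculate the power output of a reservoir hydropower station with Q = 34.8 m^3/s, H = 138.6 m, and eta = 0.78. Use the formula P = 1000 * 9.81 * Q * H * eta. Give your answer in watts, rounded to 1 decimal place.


Apply the hydropower formula P = rho * g * Q * H * eta
rho * g = 1000 * 9.81 = 9810.0
P = 9810.0 * 34.8 * 138.6 * 0.78
P = 36906773.9 W

36906773.9


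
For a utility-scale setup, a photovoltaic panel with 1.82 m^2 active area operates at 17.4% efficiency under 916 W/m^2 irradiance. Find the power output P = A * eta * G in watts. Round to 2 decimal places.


Use the solar power formula P = A * eta * G.
Given: A = 1.82 m^2, eta = 0.174, G = 916 W/m^2
P = 1.82 * 0.174 * 916
P = 290.08 W

290.08


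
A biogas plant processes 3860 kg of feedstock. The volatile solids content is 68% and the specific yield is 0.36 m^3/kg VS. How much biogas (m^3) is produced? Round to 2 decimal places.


Compute volatile solids:
  VS = mass * VS_fraction = 3860 * 0.68 = 2624.8 kg
Calculate biogas volume:
  Biogas = VS * specific_yield = 2624.8 * 0.36
  Biogas = 944.93 m^3

944.93


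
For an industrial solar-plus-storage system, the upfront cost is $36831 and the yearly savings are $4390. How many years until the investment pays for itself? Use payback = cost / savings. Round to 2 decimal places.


Simple payback period = initial cost / annual savings
Payback = 36831 / 4390
Payback = 8.39 years

8.39


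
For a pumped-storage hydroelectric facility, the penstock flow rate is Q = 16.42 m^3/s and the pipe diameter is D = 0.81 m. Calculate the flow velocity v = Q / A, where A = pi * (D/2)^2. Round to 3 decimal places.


Compute pipe cross-sectional area:
  A = pi * (D/2)^2 = pi * (0.81/2)^2 = 0.5153 m^2
Calculate velocity:
  v = Q / A = 16.42 / 0.5153
  v = 31.865 m/s

31.865


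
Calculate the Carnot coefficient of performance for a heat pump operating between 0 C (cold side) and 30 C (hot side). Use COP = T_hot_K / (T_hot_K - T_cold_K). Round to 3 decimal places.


Convert to Kelvin:
  T_hot = 30 + 273.15 = 303.15 K
  T_cold = 0 + 273.15 = 273.15 K
Apply Carnot COP formula:
  COP = T_hot_K / (T_hot_K - T_cold_K) = 303.15 / 30.0
  COP = 10.105

10.105


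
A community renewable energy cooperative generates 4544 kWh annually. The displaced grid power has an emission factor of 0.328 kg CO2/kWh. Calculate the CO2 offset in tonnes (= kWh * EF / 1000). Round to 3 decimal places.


CO2 offset in kg = generation * emission_factor
CO2 offset = 4544 * 0.328 = 1490.43 kg
Convert to tonnes:
  CO2 offset = 1490.43 / 1000 = 1.490 tonnes

1.490


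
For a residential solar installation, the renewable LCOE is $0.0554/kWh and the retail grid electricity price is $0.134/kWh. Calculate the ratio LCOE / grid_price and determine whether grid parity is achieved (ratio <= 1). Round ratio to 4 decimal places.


Compare LCOE to grid price:
  LCOE = $0.0554/kWh, Grid price = $0.134/kWh
  Ratio = LCOE / grid_price = 0.0554 / 0.134 = 0.4134
  Grid parity achieved (ratio <= 1)? yes

0.4134


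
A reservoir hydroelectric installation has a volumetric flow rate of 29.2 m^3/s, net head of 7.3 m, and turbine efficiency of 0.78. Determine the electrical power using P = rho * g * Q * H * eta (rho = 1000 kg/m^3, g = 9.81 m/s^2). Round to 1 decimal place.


Apply the hydropower formula P = rho * g * Q * H * eta
rho * g = 1000 * 9.81 = 9810.0
P = 9810.0 * 29.2 * 7.3 * 0.78
P = 1631057.7 W

1631057.7


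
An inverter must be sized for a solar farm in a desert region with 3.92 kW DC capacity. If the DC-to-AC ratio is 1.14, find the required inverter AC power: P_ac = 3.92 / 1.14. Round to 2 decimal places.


The inverter AC capacity is determined by the DC/AC ratio.
Given: P_dc = 3.92 kW, DC/AC ratio = 1.14
P_ac = P_dc / ratio = 3.92 / 1.14
P_ac = 3.44 kW

3.44


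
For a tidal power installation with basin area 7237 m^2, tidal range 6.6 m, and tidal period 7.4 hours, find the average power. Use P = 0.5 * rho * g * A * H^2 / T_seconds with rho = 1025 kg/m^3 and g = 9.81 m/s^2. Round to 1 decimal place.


Convert period to seconds: T = 7.4 * 3600 = 26640.0 s
H^2 = 6.6^2 = 43.56
P = 0.5 * rho * g * A * H^2 / T
P = 0.5 * 1025 * 9.81 * 7237 * 43.56 / 26640.0
P = 59494.3 W

59494.3


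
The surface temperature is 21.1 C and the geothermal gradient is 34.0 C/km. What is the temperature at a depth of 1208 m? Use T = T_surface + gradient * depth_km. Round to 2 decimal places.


Convert depth to km: 1208 / 1000 = 1.208 km
Temperature increase = gradient * depth_km = 34.0 * 1.208 = 41.07 C
Temperature at depth = T_surface + delta_T = 21.1 + 41.07
T = 62.17 C

62.17


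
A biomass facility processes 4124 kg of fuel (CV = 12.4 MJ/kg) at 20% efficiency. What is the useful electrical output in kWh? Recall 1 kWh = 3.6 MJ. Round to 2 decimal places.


Total energy = mass * CV = 4124 * 12.4 = 51137.6 MJ
Useful energy = total * eta = 51137.6 * 0.2 = 10227.52 MJ
Convert to kWh: 10227.52 / 3.6
Useful energy = 2840.98 kWh

2840.98


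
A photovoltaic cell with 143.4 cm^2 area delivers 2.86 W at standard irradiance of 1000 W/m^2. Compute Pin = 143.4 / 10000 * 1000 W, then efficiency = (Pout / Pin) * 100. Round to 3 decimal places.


First compute the input power:
  Pin = area_cm2 / 10000 * G = 143.4 / 10000 * 1000 = 14.34 W
Then compute efficiency:
  Efficiency = (Pout / Pin) * 100 = (2.86 / 14.34) * 100
  Efficiency = 19.944%

19.944


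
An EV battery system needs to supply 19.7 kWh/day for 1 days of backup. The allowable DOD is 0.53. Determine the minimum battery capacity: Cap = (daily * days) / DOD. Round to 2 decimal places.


Total energy needed = daily * days = 19.7 * 1 = 19.7 kWh
Account for depth of discharge:
  Cap = total_energy / DOD = 19.7 / 0.53
  Cap = 37.17 kWh

37.17


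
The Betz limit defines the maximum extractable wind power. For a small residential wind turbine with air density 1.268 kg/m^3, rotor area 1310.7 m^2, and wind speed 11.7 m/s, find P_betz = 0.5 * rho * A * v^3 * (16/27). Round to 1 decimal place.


The Betz coefficient Cp_max = 16/27 = 0.5926
v^3 = 11.7^3 = 1601.613
P_betz = 0.5 * rho * A * v^3 * Cp_max
P_betz = 0.5 * 1.268 * 1310.7 * 1601.613 * 0.5926
P_betz = 788690.0 W

788690.0


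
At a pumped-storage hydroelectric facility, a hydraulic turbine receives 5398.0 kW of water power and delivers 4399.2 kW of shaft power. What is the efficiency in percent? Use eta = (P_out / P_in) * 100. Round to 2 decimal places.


Turbine efficiency = (output power / input power) * 100
eta = (4399.2 / 5398.0) * 100
eta = 81.50%

81.50


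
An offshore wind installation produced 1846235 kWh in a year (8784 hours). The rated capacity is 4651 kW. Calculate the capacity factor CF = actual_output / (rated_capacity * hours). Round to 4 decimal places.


Capacity factor = actual output / maximum possible output
Maximum possible = rated * hours = 4651 * 8784 = 40854384 kWh
CF = 1846235 / 40854384
CF = 0.0452

0.0452


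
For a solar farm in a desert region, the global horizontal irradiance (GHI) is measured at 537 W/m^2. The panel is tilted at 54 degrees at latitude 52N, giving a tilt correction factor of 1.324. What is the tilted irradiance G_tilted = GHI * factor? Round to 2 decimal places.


Identify the given values:
  GHI = 537 W/m^2, tilt correction factor = 1.324
Apply the formula G_tilted = GHI * factor:
  G_tilted = 537 * 1.324
  G_tilted = 710.99 W/m^2

710.99


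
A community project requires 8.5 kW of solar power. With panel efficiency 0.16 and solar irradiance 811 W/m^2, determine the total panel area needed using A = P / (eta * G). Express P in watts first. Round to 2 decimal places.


Convert target power to watts: P = 8.5 * 1000 = 8500.0 W
Compute denominator: eta * G = 0.16 * 811 = 129.76
Required area A = P / (eta * G) = 8500.0 / 129.76
A = 65.51 m^2

65.51


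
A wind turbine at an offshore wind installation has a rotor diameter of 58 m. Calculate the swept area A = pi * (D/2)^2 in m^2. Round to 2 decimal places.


Compute the rotor radius:
  r = D / 2 = 58 / 2 = 29.0 m
Calculate swept area:
  A = pi * r^2 = pi * 29.0^2
  A = 2642.08 m^2

2642.08


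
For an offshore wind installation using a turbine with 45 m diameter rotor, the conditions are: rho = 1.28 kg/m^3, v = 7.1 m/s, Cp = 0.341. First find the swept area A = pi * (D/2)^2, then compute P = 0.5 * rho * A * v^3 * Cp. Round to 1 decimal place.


Step 1 -- Compute swept area:
  A = pi * (D/2)^2 = pi * (45/2)^2 = 1590.43 m^2
Step 2 -- Apply wind power equation:
  P = 0.5 * rho * A * v^3 * Cp
  v^3 = 7.1^3 = 357.911
  P = 0.5 * 1.28 * 1590.43 * 357.911 * 0.341
  P = 124229.4 W

124229.4


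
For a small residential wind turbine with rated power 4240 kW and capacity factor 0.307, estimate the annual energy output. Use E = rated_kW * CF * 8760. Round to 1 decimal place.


Annual energy = rated_kW * capacity_factor * hours_per_year
Given: P_rated = 4240 kW, CF = 0.307, hours = 8760
E = 4240 * 0.307 * 8760
E = 11402716.8 kWh

11402716.8


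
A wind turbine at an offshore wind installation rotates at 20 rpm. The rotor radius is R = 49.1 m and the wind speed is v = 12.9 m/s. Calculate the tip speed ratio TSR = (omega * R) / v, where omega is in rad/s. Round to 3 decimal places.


Convert rotational speed to rad/s:
  omega = 20 * 2 * pi / 60 = 2.0944 rad/s
Compute tip speed:
  v_tip = omega * R = 2.0944 * 49.1 = 102.835 m/s
Tip speed ratio:
  TSR = v_tip / v_wind = 102.835 / 12.9 = 7.972

7.972


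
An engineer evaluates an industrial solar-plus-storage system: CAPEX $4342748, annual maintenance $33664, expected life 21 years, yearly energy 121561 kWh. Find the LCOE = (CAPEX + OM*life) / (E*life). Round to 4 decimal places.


Total cost = CAPEX + OM * lifetime = 4342748 + 33664 * 21 = 4342748 + 706944 = 5049692
Total generation = annual * lifetime = 121561 * 21 = 2552781 kWh
LCOE = 5049692 / 2552781
LCOE = 1.9781 $/kWh

1.9781


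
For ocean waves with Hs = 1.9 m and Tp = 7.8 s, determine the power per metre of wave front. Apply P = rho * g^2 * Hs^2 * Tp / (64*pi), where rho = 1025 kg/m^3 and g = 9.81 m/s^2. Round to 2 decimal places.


Apply wave power formula:
  g^2 = 9.81^2 = 96.2361
  Hs^2 = 1.9^2 = 3.61
  Numerator = rho * g^2 * Hs^2 * Tp = 1025 * 96.2361 * 3.61 * 7.8 = 2777561.51
  Denominator = 64 * pi = 201.0619
  P = 2777561.51 / 201.0619 = 13814.46 W/m

13814.46


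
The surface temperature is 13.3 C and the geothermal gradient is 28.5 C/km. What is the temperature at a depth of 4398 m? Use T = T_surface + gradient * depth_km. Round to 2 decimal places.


Convert depth to km: 4398 / 1000 = 4.398 km
Temperature increase = gradient * depth_km = 28.5 * 4.398 = 125.34 C
Temperature at depth = T_surface + delta_T = 13.3 + 125.34
T = 138.64 C

138.64


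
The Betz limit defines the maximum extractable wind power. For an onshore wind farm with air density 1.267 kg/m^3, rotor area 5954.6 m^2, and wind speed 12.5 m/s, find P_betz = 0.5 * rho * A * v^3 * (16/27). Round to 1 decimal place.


The Betz coefficient Cp_max = 16/27 = 0.5926
v^3 = 12.5^3 = 1953.125
P_betz = 0.5 * rho * A * v^3 * Cp_max
P_betz = 0.5 * 1.267 * 5954.6 * 1953.125 * 0.5926
P_betz = 4366017.5 W

4366017.5


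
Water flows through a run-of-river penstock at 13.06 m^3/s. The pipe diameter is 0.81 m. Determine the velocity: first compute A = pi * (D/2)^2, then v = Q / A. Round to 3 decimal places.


Compute pipe cross-sectional area:
  A = pi * (D/2)^2 = pi * (0.81/2)^2 = 0.5153 m^2
Calculate velocity:
  v = Q / A = 13.06 / 0.5153
  v = 25.344 m/s

25.344


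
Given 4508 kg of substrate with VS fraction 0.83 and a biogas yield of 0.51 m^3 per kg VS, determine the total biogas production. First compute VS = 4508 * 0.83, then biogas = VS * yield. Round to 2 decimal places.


Compute volatile solids:
  VS = mass * VS_fraction = 4508 * 0.83 = 3741.64 kg
Calculate biogas volume:
  Biogas = VS * specific_yield = 3741.64 * 0.51
  Biogas = 1908.24 m^3

1908.24


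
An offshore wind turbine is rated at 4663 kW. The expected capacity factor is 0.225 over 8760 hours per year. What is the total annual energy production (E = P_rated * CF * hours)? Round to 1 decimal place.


Annual energy = rated_kW * capacity_factor * hours_per_year
Given: P_rated = 4663 kW, CF = 0.225, hours = 8760
E = 4663 * 0.225 * 8760
E = 9190773.0 kWh

9190773.0


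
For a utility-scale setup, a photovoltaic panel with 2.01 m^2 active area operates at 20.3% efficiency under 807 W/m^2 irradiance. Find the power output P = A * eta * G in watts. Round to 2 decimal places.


Use the solar power formula P = A * eta * G.
Given: A = 2.01 m^2, eta = 0.203, G = 807 W/m^2
P = 2.01 * 0.203 * 807
P = 329.28 W

329.28


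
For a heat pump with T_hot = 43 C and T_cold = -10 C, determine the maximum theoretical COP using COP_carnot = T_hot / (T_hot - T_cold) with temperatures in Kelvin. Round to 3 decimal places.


Convert to Kelvin:
  T_hot = 43 + 273.15 = 316.15 K
  T_cold = -10 + 273.15 = 263.15 K
Apply Carnot COP formula:
  COP = T_hot_K / (T_hot_K - T_cold_K) = 316.15 / 53.0
  COP = 5.965

5.965


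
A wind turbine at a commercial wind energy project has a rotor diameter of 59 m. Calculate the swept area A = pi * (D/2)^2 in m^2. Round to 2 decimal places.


Compute the rotor radius:
  r = D / 2 = 59 / 2 = 29.5 m
Calculate swept area:
  A = pi * r^2 = pi * 29.5^2
  A = 2733.97 m^2

2733.97


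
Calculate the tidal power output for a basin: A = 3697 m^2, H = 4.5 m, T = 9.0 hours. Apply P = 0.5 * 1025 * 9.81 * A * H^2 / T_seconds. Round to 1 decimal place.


Convert period to seconds: T = 9.0 * 3600 = 32400.0 s
H^2 = 4.5^2 = 20.25
P = 0.5 * rho * g * A * H^2 / T
P = 0.5 * 1025 * 9.81 * 3697 * 20.25 / 32400.0
P = 11617.0 W

11617.0


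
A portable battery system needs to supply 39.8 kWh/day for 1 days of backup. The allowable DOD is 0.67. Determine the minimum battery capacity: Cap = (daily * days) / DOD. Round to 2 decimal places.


Total energy needed = daily * days = 39.8 * 1 = 39.8 kWh
Account for depth of discharge:
  Cap = total_energy / DOD = 39.8 / 0.67
  Cap = 59.40 kWh

59.40


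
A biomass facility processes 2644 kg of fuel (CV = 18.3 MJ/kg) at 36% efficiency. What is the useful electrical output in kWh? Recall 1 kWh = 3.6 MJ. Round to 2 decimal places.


Total energy = mass * CV = 2644 * 18.3 = 48385.2 MJ
Useful energy = total * eta = 48385.2 * 0.36 = 17418.67 MJ
Convert to kWh: 17418.67 / 3.6
Useful energy = 4838.52 kWh

4838.52


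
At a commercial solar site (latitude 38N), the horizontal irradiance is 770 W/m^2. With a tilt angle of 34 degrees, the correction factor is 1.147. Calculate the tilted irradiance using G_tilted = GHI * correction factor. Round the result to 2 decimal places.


Identify the given values:
  GHI = 770 W/m^2, tilt correction factor = 1.147
Apply the formula G_tilted = GHI * factor:
  G_tilted = 770 * 1.147
  G_tilted = 883.19 W/m^2

883.19


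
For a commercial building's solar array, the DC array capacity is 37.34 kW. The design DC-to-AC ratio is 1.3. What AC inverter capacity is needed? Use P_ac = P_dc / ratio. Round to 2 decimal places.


The inverter AC capacity is determined by the DC/AC ratio.
Given: P_dc = 37.34 kW, DC/AC ratio = 1.3
P_ac = P_dc / ratio = 37.34 / 1.3
P_ac = 28.72 kW

28.72


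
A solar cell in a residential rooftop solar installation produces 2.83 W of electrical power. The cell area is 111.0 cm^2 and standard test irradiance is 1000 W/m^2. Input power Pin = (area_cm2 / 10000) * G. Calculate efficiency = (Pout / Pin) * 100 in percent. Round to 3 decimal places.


First compute the input power:
  Pin = area_cm2 / 10000 * G = 111.0 / 10000 * 1000 = 11.1 W
Then compute efficiency:
  Efficiency = (Pout / Pin) * 100 = (2.83 / 11.1) * 100
  Efficiency = 25.495%

25.495


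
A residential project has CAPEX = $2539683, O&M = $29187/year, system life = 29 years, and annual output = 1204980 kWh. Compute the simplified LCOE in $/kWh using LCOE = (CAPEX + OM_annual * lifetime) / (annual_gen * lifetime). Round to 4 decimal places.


Total cost = CAPEX + OM * lifetime = 2539683 + 29187 * 29 = 2539683 + 846423 = 3386106
Total generation = annual * lifetime = 1204980 * 29 = 34944420 kWh
LCOE = 3386106 / 34944420
LCOE = 0.0969 $/kWh

0.0969


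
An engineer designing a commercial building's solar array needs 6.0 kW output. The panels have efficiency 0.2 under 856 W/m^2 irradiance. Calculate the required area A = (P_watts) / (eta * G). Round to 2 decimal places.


Convert target power to watts: P = 6.0 * 1000 = 6000.0 W
Compute denominator: eta * G = 0.2 * 856 = 171.2
Required area A = P / (eta * G) = 6000.0 / 171.2
A = 35.05 m^2

35.05


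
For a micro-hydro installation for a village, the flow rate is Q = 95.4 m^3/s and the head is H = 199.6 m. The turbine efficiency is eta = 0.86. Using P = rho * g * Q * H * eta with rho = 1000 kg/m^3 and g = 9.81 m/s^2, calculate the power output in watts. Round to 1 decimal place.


Apply the hydropower formula P = rho * g * Q * H * eta
rho * g = 1000 * 9.81 = 9810.0
P = 9810.0 * 95.4 * 199.6 * 0.86
P = 160648387.3 W

160648387.3


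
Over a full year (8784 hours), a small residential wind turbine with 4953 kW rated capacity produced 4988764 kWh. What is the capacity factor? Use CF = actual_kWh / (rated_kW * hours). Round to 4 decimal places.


Capacity factor = actual output / maximum possible output
Maximum possible = rated * hours = 4953 * 8784 = 43507152 kWh
CF = 4988764 / 43507152
CF = 0.1147

0.1147


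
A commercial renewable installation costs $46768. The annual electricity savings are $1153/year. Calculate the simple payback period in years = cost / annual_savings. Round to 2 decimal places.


Simple payback period = initial cost / annual savings
Payback = 46768 / 1153
Payback = 40.56 years

40.56


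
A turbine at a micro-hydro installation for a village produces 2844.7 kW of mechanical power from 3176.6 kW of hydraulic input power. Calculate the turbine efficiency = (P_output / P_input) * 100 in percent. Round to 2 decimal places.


Turbine efficiency = (output power / input power) * 100
eta = (2844.7 / 3176.6) * 100
eta = 89.55%

89.55


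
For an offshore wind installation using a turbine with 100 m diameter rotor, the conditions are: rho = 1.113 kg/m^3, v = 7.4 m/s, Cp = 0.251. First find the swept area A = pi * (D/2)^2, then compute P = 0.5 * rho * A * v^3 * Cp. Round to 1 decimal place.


Step 1 -- Compute swept area:
  A = pi * (D/2)^2 = pi * (100/2)^2 = 7853.98 m^2
Step 2 -- Apply wind power equation:
  P = 0.5 * rho * A * v^3 * Cp
  v^3 = 7.4^3 = 405.224
  P = 0.5 * 1.113 * 7853.98 * 405.224 * 0.251
  P = 444553.4 W

444553.4


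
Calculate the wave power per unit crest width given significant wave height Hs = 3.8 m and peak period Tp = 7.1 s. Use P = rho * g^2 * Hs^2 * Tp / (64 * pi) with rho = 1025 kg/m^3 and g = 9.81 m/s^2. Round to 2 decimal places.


Apply wave power formula:
  g^2 = 9.81^2 = 96.2361
  Hs^2 = 3.8^2 = 14.44
  Numerator = rho * g^2 * Hs^2 * Tp = 1025 * 96.2361 * 14.44 * 7.1 = 10113172.66
  Denominator = 64 * pi = 201.0619
  P = 10113172.66 / 201.0619 = 50298.79 W/m

50298.79


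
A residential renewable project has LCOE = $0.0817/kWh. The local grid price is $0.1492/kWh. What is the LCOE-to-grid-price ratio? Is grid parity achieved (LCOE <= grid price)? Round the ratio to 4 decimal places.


Compare LCOE to grid price:
  LCOE = $0.0817/kWh, Grid price = $0.1492/kWh
  Ratio = LCOE / grid_price = 0.0817 / 0.1492 = 0.5476
  Grid parity achieved (ratio <= 1)? yes

0.5476


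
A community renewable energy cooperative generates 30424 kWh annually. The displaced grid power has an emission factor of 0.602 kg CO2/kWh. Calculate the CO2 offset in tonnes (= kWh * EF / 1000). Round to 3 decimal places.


CO2 offset in kg = generation * emission_factor
CO2 offset = 30424 * 0.602 = 18315.25 kg
Convert to tonnes:
  CO2 offset = 18315.25 / 1000 = 18.315 tonnes

18.315


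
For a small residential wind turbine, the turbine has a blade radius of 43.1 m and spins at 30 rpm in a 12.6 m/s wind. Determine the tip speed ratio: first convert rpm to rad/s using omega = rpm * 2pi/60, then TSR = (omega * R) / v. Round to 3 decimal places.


Convert rotational speed to rad/s:
  omega = 30 * 2 * pi / 60 = 3.1416 rad/s
Compute tip speed:
  v_tip = omega * R = 3.1416 * 43.1 = 135.403 m/s
Tip speed ratio:
  TSR = v_tip / v_wind = 135.403 / 12.6 = 10.746

10.746
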